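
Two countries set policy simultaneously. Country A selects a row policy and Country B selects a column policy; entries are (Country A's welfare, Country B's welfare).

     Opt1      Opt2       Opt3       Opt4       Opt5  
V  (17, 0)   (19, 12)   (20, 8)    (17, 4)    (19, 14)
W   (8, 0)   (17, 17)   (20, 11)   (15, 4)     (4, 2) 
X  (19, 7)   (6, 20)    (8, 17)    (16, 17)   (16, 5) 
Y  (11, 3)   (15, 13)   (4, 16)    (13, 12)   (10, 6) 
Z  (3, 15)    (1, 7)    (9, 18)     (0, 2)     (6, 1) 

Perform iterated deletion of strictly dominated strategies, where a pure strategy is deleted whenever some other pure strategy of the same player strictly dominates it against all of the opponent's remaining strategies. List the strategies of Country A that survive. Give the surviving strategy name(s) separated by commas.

Row Y is eliminated: V beats it against every remaining column (Opt1: 17>11, Opt2: 19>15, Opt3: 20>4, Opt4: 17>13, Opt5: 19>10).
Row Z is eliminated: V beats it against every remaining column (Opt1: 17>3, Opt2: 19>1, Opt3: 20>9, Opt4: 17>0, Opt5: 19>6).
For Country B, Opt2 strictly dominates Opt1 on the remaining rows (V: 12>0, W: 17>0, X: 20>7); eliminate Opt1.
Country A's strategy X is strictly dominated by V (Opt2: 19>6, Opt3: 20>8, Opt4: 17>16, Opt5: 19>16) and is removed.
Column Opt3 is eliminated: Opt2 beats it against every remaining row (V: 12>8, W: 17>11).
For Country A, V strictly dominates W on the remaining columns (Opt2: 19>17, Opt4: 17>15, Opt5: 19>4); eliminate W.
Country B's strategy Opt2 is strictly dominated by Opt5 (V: 14>12) and is removed.
For Country B, Opt5 strictly dominates Opt4 on the remaining rows (V: 14>4); eliminate Opt4.
Among the remaining strategies, none is strictly dominated by another pure strategy of the same player, so the elimination stops.
Surviving strategies — Country A: {V}; Country B: {Opt5}.

V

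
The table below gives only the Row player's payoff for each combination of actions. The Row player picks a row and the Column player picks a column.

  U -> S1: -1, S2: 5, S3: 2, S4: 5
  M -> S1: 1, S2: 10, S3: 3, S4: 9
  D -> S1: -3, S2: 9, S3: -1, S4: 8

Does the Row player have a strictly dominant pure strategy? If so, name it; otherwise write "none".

M

M vs U: S1: 1>-1, S2: 10>5, S3: 3>2, S4: 9>5.
M vs D: S1: 1>-3, S2: 10>9, S3: 3>-1, S4: 9>8.
M strictly beats every other strategy against every opponent action, so it is strictly dominant.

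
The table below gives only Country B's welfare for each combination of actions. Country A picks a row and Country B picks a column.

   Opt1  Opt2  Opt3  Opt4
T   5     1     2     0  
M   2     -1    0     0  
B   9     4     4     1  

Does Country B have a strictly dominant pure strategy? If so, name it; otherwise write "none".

Opt1

Opt1 vs Opt2: T: 5>1, M: 2>-1, B: 9>4.
Opt1 vs Opt3: T: 5>2, M: 2>0, B: 9>4.
Opt1 vs Opt4: T: 5>0, M: 2>0, B: 9>1.
Opt1 strictly beats every other strategy against every opponent action, so it is strictly dominant.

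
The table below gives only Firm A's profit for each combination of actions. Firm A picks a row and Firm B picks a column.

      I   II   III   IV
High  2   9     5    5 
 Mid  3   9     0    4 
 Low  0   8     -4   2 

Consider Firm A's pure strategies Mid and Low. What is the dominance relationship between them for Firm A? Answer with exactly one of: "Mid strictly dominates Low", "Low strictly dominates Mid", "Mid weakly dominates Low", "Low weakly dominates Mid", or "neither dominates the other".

Mid strictly dominates Low

Mid's payoffs vs Low's, by Firm B's action — I: 3>0, II: 9>8, III: 0>-4, IV: 4>2.
Mid gives a strictly higher payoff against each opponent action, so Mid strictly dominates Low.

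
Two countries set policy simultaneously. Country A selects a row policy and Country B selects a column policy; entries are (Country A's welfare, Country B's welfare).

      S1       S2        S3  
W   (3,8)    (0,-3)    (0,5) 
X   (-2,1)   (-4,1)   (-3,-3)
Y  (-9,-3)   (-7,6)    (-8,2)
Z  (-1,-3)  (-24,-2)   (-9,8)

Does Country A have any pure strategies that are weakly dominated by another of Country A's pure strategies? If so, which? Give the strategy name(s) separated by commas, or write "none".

Nothing dominates W: X at S1 (3>-2); Y at S1 (3>-9); Z at S1 (3>-1).
W weakly dominates X — S1: 3>-2, S2: 0>-4, S3: 0>-3.
Y: dominated, since W does at least as well everywhere (S1: 3>-9, S2: 0>-7, S3: 0>-8).
W weakly dominates Z — S1: 3>-1, S2: 0>-24, S3: 0>-9.

X, Y, Z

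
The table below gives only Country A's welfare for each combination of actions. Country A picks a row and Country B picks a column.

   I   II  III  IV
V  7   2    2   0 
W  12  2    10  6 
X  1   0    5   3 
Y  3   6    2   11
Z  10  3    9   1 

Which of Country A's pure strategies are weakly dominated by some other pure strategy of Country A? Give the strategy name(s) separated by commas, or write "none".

V is weakly dominated by W (I: 12>7, II: 2=2, III: 10>2, IV: 6>0).
Nothing dominates W: V at I (12>7); X at I (12>1); Y at I (12>3); Z at I (12>10).
X: dominated, since W does at least as well everywhere (I: 12>1, II: 2>0, III: 10>5, IV: 6>3).
Y is not dominated — it holds its own against V at II (6>2); W at II (6>2); X at I (3>1); Z at II (6>3).
Nothing dominates Z: V at I (10>7); W at II (3>2); X at I (10>1); Y at I (10>3).

V, X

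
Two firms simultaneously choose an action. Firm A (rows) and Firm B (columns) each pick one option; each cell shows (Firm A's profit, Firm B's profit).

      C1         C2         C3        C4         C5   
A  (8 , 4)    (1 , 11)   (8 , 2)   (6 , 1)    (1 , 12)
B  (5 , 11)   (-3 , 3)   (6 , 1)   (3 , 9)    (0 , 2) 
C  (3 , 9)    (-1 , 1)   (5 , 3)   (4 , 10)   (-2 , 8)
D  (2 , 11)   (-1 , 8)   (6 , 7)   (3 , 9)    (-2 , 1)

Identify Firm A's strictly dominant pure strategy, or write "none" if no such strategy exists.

A vs B: C1: 8>5, C2: 1>-3, C3: 8>6, C4: 6>3, C5: 1>0.
A vs C: C1: 8>3, C2: 1>-1, C3: 8>5, C4: 6>4, C5: 1>-2.
A vs D: C1: 8>2, C2: 1>-1, C3: 8>6, C4: 6>3, C5: 1>-2.
A strictly beats every other strategy against every opponent action, so it is strictly dominant.

A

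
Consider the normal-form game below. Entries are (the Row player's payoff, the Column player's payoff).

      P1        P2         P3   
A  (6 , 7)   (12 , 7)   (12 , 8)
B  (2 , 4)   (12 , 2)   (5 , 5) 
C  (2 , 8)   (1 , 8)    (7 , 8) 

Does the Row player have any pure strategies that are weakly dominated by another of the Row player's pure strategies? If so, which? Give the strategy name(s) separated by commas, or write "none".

A is not dominated — it holds its own against B at P1 (6>2); C at P1 (6>2).
B is weakly dominated by A (P1: 6>2, P2: 12=12, P3: 12>5).
C is weakly dominated by A (P1: 6>2, P2: 12>1, P3: 12>7).

B, C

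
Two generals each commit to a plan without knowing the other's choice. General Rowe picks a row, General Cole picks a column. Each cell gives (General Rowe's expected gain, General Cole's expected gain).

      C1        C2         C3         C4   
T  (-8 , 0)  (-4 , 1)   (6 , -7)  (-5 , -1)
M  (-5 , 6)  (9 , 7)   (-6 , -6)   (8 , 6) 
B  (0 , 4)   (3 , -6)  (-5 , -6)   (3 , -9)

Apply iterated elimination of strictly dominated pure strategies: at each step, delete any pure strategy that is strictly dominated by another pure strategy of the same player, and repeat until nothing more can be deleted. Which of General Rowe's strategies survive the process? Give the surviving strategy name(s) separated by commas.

M, B

For General Cole, C1 strictly dominates C3 on the remaining rows (T: 0>-7, M: 6>-6, B: 4>-6); eliminate C3.
General Rowe's strategy T is strictly dominated by M (C1: -5>-8, C2: 9>-4, C4: 8>-5) and is removed.
For General Cole, C2 strictly dominates C4 on the remaining rows (M: 7>6, B: -6>-9); eliminate C4.
Among the remaining strategies, none is strictly dominated by another pure strategy of the same player, so the elimination stops.
Surviving strategies — General Rowe: {M, B}; General Cole: {C1, C2}.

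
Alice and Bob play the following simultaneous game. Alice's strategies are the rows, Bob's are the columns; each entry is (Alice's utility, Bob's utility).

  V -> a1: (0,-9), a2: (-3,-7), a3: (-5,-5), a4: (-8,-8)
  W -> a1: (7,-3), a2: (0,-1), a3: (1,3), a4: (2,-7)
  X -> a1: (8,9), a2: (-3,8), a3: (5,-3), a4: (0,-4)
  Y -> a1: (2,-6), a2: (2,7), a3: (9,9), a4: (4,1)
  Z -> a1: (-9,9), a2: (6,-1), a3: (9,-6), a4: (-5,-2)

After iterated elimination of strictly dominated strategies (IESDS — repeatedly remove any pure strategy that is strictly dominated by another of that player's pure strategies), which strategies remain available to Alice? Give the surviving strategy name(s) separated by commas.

W, X, Y, Z

Row V is eliminated: W beats it against every remaining column (a1: 7>0, a2: 0>-3, a3: 1>-5, a4: 2>-8).
For Bob, a2 strictly dominates a4 on the remaining rows (W: -1>-7, X: 8>-4, Y: 7>1, Z: -1>-2); eliminate a4.
Among the remaining strategies, none is strictly dominated by another pure strategy of the same player, so the elimination stops.
Surviving strategies — Alice: {W, X, Y, Z}; Bob: {a1, a2, a3}.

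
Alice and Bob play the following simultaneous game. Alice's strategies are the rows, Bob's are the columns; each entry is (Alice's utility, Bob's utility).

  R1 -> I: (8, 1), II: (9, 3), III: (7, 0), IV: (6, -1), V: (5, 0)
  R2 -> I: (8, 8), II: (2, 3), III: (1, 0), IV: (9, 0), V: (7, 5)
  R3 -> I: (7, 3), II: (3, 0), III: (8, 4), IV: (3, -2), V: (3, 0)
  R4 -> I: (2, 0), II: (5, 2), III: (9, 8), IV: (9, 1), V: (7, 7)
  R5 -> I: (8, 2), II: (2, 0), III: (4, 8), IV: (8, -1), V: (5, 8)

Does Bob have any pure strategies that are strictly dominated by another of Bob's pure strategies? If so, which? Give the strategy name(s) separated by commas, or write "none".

I is not dominated — it holds its own against II at R2 (8>3); III at R1 (1>0); IV at R1 (1>-1); V at R1 (1>0).
Nothing dominates II: I at R1 (3>1); III at R1 (3>0); IV at R1 (3>-1); V at R1 (3>0).
Nothing dominates III: I at R3 (4>3); II at R3 (4>0); IV at R1 (0>-1); V at R1 (0=0).
IV is strictly dominated by II (R1: 3>-1, R2: 3>0, R3: 0>-2, R4: 2>1, R5: 0>-1).
Nothing dominates V: I at R4 (7>0); II at R2 (5>3); III at R1 (0=0); IV at R1 (0>-1).

IV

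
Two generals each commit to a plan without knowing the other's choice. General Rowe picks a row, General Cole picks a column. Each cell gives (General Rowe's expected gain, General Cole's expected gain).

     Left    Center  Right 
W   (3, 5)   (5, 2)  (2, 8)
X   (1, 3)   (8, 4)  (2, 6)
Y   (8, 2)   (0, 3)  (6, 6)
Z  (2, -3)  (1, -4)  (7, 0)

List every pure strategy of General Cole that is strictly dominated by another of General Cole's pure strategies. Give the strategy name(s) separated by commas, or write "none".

Right strictly dominates Left — W: 8>5, X: 6>3, Y: 6>2, Z: 0>-3.
Center is strictly dominated by Right (W: 8>2, X: 6>4, Y: 6>3, Z: 0>-4).
Right: no other strategy beats it everywhere (Left at W (8>5); Center at W (8>2)).

Left, Center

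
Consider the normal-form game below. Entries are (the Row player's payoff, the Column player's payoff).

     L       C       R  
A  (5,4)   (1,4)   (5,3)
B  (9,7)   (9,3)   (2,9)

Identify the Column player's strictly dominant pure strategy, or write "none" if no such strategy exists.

none

L fails to dominate C at A (4=4).
C fails to dominate L at A (4=4).
R fails to dominate L at A (3<4).
No single strategy dominates all the others.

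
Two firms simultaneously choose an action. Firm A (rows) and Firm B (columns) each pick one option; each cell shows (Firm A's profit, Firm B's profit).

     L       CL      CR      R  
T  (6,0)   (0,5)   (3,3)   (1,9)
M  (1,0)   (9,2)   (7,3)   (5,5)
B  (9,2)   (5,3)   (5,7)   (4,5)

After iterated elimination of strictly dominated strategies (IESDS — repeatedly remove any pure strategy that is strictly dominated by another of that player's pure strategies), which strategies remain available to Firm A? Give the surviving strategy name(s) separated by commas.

For Firm A, B strictly dominates T on the remaining columns (L: 9>6, CL: 5>0, CR: 5>3, R: 4>1); eliminate T.
For Firm B, CL strictly dominates L on the remaining rows (M: 2>0, B: 3>2); eliminate L.
Firm A's strategy B is strictly dominated by M (CL: 9>5, CR: 7>5, R: 5>4) and is removed.
Column CL is eliminated: CR beats it against every remaining row (M: 3>2).
Column CR is eliminated: R beats it against every remaining row (M: 5>3).
Among the remaining strategies, none is strictly dominated by another pure strategy of the same player, so the elimination stops.
Surviving strategies — Firm A: {M}; Firm B: {R}.

M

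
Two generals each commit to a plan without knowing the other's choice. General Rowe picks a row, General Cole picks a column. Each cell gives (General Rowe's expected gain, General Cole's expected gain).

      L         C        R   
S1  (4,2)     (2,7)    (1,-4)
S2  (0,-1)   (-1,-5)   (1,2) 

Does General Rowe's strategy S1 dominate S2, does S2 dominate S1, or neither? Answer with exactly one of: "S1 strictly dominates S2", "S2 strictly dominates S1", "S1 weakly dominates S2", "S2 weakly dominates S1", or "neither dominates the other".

S1 weakly dominates S2

Compare S1 to S2 across each choice by General Cole: L: 4>0, C: 2>-1, R: 1=1.
S1 is at least as good everywhere and strictly better somewhere (tied only at R), so S1 weakly but not strictly dominates S2.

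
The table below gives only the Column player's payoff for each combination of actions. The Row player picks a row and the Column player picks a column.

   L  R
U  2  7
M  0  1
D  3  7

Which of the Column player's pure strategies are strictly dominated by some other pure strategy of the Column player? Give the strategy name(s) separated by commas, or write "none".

L

L: dominated, since R does at least as well everywhere (U: 7>2, M: 1>0, D: 7>3).
R: no other strategy beats it everywhere (L at U (7>2)).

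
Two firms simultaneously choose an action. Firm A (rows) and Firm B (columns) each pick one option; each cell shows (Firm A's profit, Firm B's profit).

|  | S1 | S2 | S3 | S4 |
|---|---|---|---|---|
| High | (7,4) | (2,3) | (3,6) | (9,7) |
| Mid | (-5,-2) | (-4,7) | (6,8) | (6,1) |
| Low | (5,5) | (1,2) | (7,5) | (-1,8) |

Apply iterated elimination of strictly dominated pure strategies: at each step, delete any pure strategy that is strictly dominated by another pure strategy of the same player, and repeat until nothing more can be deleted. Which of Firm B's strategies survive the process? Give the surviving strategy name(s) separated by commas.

S3, S4

For Firm B, S4 strictly dominates S1 on the remaining rows (High: 7>4, Mid: 1>-2, Low: 8>5); eliminate S1.
Column S2 is eliminated: S3 beats it against every remaining row (High: 6>3, Mid: 8>7, Low: 5>2).
Among the remaining strategies, none is strictly dominated by another pure strategy of the same player, so the elimination stops.
Surviving strategies — Firm A: {High, Mid, Low}; Firm B: {S3, S4}.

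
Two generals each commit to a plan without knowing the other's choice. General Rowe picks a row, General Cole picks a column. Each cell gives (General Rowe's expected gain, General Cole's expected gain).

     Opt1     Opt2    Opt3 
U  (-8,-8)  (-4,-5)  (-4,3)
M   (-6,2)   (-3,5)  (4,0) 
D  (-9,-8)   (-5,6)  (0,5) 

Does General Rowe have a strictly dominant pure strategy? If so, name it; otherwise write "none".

M vs U: Opt1: -6>-8, Opt2: -3>-4, Opt3: 4>-4.
M vs D: Opt1: -6>-9, Opt2: -3>-5, Opt3: 4>0.
M strictly beats every other strategy against every opponent action, so it is strictly dominant.

M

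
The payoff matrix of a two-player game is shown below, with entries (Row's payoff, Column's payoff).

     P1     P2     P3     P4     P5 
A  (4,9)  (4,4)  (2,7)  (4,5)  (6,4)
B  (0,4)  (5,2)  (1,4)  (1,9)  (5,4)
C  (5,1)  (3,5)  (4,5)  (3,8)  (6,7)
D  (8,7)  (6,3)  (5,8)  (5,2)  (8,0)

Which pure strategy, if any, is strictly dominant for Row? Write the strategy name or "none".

D

D vs A: P1: 8>4, P2: 6>4, P3: 5>2, P4: 5>4, P5: 8>6.
D vs B: P1: 8>0, P2: 6>5, P3: 5>1, P4: 5>1, P5: 8>5.
D vs C: P1: 8>5, P2: 6>3, P3: 5>4, P4: 5>3, P5: 8>6.
D strictly beats every other strategy against every opponent action, so it is strictly dominant.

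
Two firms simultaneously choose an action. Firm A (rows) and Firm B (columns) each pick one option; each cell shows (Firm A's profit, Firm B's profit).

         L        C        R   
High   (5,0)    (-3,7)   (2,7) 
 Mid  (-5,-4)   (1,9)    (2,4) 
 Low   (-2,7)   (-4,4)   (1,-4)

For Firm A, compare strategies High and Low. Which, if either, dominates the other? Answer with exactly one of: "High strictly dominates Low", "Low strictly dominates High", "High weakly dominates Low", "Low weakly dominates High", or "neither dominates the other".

High strictly dominates Low

High's payoffs vs Low's, by Firm B's action — L: 5>-2, C: -3>-4, R: 2>1.
Every comparison favours High, so High strictly dominates Low.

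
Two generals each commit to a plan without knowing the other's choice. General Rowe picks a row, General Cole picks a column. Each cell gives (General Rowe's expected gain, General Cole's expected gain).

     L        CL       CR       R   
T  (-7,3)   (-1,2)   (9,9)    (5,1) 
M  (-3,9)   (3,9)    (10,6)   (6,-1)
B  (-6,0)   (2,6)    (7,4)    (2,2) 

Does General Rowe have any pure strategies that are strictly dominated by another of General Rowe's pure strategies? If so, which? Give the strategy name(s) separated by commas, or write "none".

T is strictly dominated by M (L: -3>-7, CL: 3>-1, CR: 10>9, R: 6>5).
M is not dominated — it holds its own against T at L (-3>-7); B at L (-3>-6).
M strictly dominates B — L: -3>-6, CL: 3>2, CR: 10>7, R: 6>2.

T, B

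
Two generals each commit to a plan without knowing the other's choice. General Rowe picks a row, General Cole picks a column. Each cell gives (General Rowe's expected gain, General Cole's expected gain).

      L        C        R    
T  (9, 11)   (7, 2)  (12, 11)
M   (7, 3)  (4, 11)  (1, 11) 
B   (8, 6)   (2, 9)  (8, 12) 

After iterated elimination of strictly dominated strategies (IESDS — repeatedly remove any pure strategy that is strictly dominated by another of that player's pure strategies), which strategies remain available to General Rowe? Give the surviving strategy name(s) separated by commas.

T

For General Rowe, T strictly dominates M on the remaining columns (L: 9>7, C: 7>4, R: 12>1); eliminate M.
General Rowe's strategy B is strictly dominated by T (L: 9>8, C: 7>2, R: 12>8) and is removed.
General Cole's strategy C is strictly dominated by L (T: 11>2) and is removed.
Among the remaining strategies, none is strictly dominated by another pure strategy of the same player, so the elimination stops.
Surviving strategies — General Rowe: {T}; General Cole: {L, R}.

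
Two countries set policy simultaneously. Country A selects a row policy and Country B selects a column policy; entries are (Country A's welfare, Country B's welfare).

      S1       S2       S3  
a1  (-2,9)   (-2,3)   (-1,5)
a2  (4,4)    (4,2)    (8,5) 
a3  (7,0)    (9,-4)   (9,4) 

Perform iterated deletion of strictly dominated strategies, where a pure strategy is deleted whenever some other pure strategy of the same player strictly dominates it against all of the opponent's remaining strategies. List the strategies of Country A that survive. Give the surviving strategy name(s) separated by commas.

Country A's strategy a1 is strictly dominated by a2 (S1: 4>-2, S2: 4>-2, S3: 8>-1) and is removed.
Country A's strategy a2 is strictly dominated by a3 (S1: 7>4, S2: 9>4, S3: 9>8) and is removed.
Country B's strategy S1 is strictly dominated by S3 (a3: 4>0) and is removed.
For Country B, S3 strictly dominates S2 on the remaining rows (a3: 4>-4); eliminate S2.
Among the remaining strategies, none is strictly dominated by another pure strategy of the same player, so the elimination stops.
Surviving strategies — Country A: {a3}; Country B: {S3}.

a3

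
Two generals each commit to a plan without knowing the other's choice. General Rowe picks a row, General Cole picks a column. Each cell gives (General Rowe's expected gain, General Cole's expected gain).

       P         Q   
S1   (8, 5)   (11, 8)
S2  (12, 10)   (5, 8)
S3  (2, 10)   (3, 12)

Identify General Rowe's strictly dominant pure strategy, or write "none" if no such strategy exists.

S1 fails to dominate S2 at P (8<12).
S2 fails to dominate S1 at Q (5<11).
S3 fails to dominate S1 at P (2<8).
No single strategy dominates all the others.

none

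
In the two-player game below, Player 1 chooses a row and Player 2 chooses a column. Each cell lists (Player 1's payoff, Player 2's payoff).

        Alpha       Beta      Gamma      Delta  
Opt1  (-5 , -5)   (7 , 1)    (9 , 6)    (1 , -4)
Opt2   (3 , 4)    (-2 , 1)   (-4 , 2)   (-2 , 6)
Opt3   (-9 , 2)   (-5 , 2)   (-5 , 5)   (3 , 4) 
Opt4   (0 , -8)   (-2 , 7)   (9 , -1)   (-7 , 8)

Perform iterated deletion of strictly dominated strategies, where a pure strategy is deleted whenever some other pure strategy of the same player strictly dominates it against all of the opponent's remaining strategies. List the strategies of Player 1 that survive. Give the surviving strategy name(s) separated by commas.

Opt1, Opt3, Opt4

Player 2's strategy Alpha is strictly dominated by Delta (Opt1: -4>-5, Opt2: 6>4, Opt3: 4>2, Opt4: 8>-8) and is removed.
For Player 1, Opt1 strictly dominates Opt2 on the remaining columns (Beta: 7>-2, Gamma: 9>-4, Delta: 1>-2); eliminate Opt2.
Among the remaining strategies, none is strictly dominated by another pure strategy of the same player, so the elimination stops.
Surviving strategies — Player 1: {Opt1, Opt3, Opt4}; Player 2: {Beta, Gamma, Delta}.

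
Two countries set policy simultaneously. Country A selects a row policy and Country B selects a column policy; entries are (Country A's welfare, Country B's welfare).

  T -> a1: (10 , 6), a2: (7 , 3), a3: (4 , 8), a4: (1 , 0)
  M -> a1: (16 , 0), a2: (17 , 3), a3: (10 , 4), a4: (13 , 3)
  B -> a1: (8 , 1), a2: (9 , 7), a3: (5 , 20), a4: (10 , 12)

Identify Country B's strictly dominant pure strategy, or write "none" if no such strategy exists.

a3

a3 vs a1: T: 8>6, M: 4>0, B: 20>1.
a3 vs a2: T: 8>3, M: 4>3, B: 20>7.
a3 vs a4: T: 8>0, M: 4>3, B: 20>12.
a3 strictly beats every other strategy against every opponent action, so it is strictly dominant.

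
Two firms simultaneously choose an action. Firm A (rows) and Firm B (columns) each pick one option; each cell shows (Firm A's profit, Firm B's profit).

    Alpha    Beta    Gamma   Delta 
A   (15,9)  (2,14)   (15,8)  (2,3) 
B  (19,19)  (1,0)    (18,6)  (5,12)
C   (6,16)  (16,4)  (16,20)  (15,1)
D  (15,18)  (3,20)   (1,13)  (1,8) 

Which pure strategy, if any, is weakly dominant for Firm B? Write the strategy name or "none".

Alpha fails to dominate Beta at A (9<14).
Beta fails to dominate Alpha at B (0<19).
Gamma fails to dominate Alpha at A (8<9).
Delta fails to dominate Alpha at A (3<9).
No single strategy dominates all the others.

none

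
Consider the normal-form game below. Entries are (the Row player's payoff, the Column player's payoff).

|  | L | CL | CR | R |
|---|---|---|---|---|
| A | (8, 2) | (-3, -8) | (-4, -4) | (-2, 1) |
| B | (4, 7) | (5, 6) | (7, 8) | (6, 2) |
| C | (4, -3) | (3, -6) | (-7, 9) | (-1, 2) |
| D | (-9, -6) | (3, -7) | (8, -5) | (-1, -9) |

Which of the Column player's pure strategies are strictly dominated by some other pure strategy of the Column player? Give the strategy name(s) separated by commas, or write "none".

CL

L: no other strategy beats it everywhere (CL at A (2>-8); CR at A (2>-4); R at A (2>1)).
CL is strictly dominated by L (A: 2>-8, B: 7>6, C: -3>-6, D: -6>-7).
Nothing dominates CR: L at B (8>7); CL at A (-4>-8); R at B (8>2).
R: no other strategy beats it everywhere (L at C (2>-3); CL at A (1>-8); CR at A (1>-4)).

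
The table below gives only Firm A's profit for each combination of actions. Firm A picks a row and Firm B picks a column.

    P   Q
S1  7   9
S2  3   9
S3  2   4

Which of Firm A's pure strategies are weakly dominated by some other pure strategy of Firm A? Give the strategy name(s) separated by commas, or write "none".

S2, S3

S1 is not dominated — it holds its own against S2 at P (7>3); S3 at P (7>2).
S2: dominated, since S1 does at least as well everywhere (P: 7>3, Q: 9=9).
S1 weakly dominates S3 — P: 7>2, Q: 9>4.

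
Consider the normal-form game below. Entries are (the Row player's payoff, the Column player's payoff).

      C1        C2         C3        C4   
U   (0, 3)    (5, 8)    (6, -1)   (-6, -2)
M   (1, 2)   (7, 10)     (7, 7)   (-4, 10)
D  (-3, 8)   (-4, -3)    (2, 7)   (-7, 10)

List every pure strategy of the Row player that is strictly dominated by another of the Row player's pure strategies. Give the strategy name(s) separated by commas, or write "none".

M strictly dominates U — C1: 1>0, C2: 7>5, C3: 7>6, C4: -4>-6.
M: no other strategy beats it everywhere (U at C1 (1>0); D at C1 (1>-3)).
D is strictly dominated by U (C1: 0>-3, C2: 5>-4, C3: 6>2, C4: -6>-7).

U, D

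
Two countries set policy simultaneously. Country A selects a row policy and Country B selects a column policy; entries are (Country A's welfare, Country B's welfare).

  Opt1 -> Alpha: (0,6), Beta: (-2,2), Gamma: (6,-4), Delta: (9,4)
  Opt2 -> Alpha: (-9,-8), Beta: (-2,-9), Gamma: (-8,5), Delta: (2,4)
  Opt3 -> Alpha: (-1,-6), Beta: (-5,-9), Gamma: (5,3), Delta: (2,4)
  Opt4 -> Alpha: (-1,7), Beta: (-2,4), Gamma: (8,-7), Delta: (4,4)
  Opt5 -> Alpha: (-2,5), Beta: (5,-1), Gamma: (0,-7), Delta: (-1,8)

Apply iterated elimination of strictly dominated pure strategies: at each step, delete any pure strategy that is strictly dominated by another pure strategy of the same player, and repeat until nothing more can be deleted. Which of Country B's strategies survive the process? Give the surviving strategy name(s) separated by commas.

Alpha

For Country A, Opt1 strictly dominates Opt3 on the remaining columns (Alpha: 0>-1, Beta: -2>-5, Gamma: 6>5, Delta: 9>2); eliminate Opt3.
Column Beta is eliminated: Alpha beats it against every remaining row (Opt1: 6>2, Opt2: -8>-9, Opt4: 7>4, Opt5: 5>-1).
For Country A, Opt1 strictly dominates Opt2 on the remaining columns (Alpha: 0>-9, Gamma: 6>-8, Delta: 9>2); eliminate Opt2.
Country A's strategy Opt5 is strictly dominated by Opt1 (Alpha: 0>-2, Gamma: 6>0, Delta: 9>-1) and is removed.
Country B's strategy Gamma is strictly dominated by Alpha (Opt1: 6>-4, Opt4: 7>-7) and is removed.
Row Opt4 is eliminated: Opt1 beats it against every remaining column (Alpha: 0>-1, Delta: 9>4).
Country B's strategy Delta is strictly dominated by Alpha (Opt1: 6>4) and is removed.
Among the remaining strategies, none is strictly dominated by another pure strategy of the same player, so the elimination stops.
Surviving strategies — Country A: {Opt1}; Country B: {Alpha}.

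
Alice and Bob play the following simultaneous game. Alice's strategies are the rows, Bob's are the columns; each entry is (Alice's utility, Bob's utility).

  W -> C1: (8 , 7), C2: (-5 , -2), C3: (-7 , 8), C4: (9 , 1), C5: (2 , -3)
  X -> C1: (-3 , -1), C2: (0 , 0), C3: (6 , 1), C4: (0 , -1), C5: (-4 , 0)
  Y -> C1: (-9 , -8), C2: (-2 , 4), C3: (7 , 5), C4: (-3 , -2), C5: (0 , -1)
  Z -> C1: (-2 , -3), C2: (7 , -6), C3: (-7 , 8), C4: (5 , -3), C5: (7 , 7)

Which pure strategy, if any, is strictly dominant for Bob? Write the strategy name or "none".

C3

C3 vs C1: W: 8>7, X: 1>-1, Y: 5>-8, Z: 8>-3.
C3 vs C2: W: 8>-2, X: 1>0, Y: 5>4, Z: 8>-6.
C3 vs C4: W: 8>1, X: 1>-1, Y: 5>-2, Z: 8>-3.
C3 vs C5: W: 8>-3, X: 1>0, Y: 5>-1, Z: 8>7.
C3 strictly beats every other strategy against every opponent action, so it is strictly dominant.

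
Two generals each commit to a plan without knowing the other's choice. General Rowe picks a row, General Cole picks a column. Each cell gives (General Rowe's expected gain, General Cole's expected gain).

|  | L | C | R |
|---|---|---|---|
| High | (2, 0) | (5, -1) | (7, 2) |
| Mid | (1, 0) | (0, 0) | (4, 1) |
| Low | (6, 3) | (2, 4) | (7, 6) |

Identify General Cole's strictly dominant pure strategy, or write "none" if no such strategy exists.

R vs L: High: 2>0, Mid: 1>0, Low: 6>3.
R vs C: High: 2>-1, Mid: 1>0, Low: 6>4.
R strictly beats every other strategy against every opponent action, so it is strictly dominant.

R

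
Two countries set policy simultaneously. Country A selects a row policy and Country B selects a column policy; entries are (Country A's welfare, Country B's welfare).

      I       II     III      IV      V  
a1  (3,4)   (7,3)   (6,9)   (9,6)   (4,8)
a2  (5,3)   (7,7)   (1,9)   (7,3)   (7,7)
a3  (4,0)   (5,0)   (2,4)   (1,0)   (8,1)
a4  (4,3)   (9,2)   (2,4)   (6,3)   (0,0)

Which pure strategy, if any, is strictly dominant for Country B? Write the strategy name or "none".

III

III vs I: a1: 9>4, a2: 9>3, a3: 4>0, a4: 4>3.
III vs II: a1: 9>3, a2: 9>7, a3: 4>0, a4: 4>2.
III vs IV: a1: 9>6, a2: 9>3, a3: 4>0, a4: 4>3.
III vs V: a1: 9>8, a2: 9>7, a3: 4>1, a4: 4>0.
III strictly beats every other strategy against every opponent action, so it is strictly dominant.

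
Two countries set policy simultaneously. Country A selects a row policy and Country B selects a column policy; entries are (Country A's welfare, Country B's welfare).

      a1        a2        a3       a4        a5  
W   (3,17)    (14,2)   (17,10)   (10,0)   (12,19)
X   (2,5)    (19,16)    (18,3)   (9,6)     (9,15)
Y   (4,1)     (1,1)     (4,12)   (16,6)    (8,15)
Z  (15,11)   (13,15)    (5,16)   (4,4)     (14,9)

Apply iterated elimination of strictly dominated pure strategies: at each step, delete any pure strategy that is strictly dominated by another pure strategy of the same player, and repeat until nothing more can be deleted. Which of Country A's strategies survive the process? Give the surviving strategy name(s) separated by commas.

Country B's strategy a4 is strictly dominated by a5 (W: 19>0, X: 15>6, Y: 15>6, Z: 9>4) and is removed.
For Country A, Z strictly dominates Y on the remaining columns (a1: 15>4, a2: 13>1, a3: 5>4, a5: 14>8); eliminate Y.
Among the remaining strategies, none is strictly dominated by another pure strategy of the same player, so the elimination stops.
Surviving strategies — Country A: {W, X, Z}; Country B: {a1, a2, a3, a5}.

W, X, Z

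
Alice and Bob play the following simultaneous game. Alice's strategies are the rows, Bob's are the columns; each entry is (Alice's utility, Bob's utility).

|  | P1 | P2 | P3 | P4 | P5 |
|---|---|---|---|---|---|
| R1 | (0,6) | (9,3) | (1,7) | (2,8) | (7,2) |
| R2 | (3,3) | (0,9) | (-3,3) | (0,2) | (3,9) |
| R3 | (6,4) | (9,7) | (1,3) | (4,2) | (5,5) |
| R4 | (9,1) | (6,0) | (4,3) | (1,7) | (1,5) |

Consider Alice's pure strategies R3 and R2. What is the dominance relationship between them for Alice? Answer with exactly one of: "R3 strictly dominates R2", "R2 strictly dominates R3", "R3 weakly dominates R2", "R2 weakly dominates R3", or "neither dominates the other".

R3 strictly dominates R2

Compare R3 to R2 across every action of Bob: P1: 6>3, P2: 9>0, P3: 1>-3, P4: 4>0, P5: 5>3.
Every comparison favours R3, so R3 strictly dominates R2.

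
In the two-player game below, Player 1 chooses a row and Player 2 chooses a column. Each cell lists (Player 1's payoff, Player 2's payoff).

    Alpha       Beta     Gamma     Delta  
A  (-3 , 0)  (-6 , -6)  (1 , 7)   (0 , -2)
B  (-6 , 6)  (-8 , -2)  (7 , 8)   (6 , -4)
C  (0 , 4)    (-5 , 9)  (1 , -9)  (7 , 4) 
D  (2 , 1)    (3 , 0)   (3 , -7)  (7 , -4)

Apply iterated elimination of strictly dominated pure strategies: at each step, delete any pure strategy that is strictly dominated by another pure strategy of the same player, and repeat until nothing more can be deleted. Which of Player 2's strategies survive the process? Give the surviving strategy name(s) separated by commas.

Row A is eliminated: D beats it against every remaining column (Alpha: 2>-3, Beta: 3>-6, Gamma: 3>1, Delta: 7>0).
For Player 2, Beta strictly dominates Delta on the remaining rows (B: -2>-4, C: 9>4, D: 0>-4); eliminate Delta.
Player 1's strategy C is strictly dominated by D (Alpha: 2>0, Beta: 3>-5, Gamma: 3>1) and is removed.
Player 2's strategy Beta is strictly dominated by Alpha (B: 6>-2, D: 1>0) and is removed.
Among the remaining strategies, none is strictly dominated by another pure strategy of the same player, so the elimination stops.
Surviving strategies — Player 1: {B, D}; Player 2: {Alpha, Gamma}.

Alpha, Gamma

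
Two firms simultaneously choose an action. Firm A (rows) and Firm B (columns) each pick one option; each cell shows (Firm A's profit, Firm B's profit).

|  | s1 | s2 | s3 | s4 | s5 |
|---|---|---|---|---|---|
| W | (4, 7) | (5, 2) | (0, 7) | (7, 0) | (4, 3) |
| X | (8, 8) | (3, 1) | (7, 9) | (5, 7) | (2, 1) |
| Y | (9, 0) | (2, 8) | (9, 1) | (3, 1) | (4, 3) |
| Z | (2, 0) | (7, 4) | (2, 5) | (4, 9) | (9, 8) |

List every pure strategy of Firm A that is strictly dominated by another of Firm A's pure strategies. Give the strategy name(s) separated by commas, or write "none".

none

W: no other strategy beats it everywhere (X at s2 (5>3); Y at s2 (5>2); Z at s1 (4>2)).
X is not dominated — it holds its own against W at s1 (8>4); Y at s2 (3>2); Z at s1 (8>2).
Nothing dominates Y: W at s1 (9>4); X at s1 (9>8); Z at s1 (9>2).
Nothing dominates Z: W at s2 (7>5); X at s2 (7>3); Y at s2 (7>2).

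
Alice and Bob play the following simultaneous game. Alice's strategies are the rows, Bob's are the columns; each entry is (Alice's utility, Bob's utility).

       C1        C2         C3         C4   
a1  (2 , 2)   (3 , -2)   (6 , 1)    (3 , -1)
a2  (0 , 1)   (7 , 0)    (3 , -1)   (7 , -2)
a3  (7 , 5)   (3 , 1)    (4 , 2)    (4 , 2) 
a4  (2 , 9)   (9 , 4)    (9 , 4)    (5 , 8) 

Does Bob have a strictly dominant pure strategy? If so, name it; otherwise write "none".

C1

C1 vs C2: a1: 2>-2, a2: 1>0, a3: 5>1, a4: 9>4.
C1 vs C3: a1: 2>1, a2: 1>-1, a3: 5>2, a4: 9>4.
C1 vs C4: a1: 2>-1, a2: 1>-2, a3: 5>2, a4: 9>8.
C1 strictly beats every other strategy against every opponent action, so it is strictly dominant.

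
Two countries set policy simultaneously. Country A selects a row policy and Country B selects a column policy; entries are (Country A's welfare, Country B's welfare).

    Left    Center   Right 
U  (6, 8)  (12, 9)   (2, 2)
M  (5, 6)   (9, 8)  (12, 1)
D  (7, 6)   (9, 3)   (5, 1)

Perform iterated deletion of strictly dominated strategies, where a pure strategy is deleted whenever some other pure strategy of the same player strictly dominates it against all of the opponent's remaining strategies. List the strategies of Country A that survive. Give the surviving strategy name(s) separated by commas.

Column Right is eliminated: Left beats it against every remaining row (U: 8>2, M: 6>1, D: 6>1).
For Country A, U strictly dominates M on the remaining columns (Left: 6>5, Center: 12>9); eliminate M.
Among the remaining strategies, none is strictly dominated by another pure strategy of the same player, so the elimination stops.
Surviving strategies — Country A: {U, D}; Country B: {Left, Center}.

U, D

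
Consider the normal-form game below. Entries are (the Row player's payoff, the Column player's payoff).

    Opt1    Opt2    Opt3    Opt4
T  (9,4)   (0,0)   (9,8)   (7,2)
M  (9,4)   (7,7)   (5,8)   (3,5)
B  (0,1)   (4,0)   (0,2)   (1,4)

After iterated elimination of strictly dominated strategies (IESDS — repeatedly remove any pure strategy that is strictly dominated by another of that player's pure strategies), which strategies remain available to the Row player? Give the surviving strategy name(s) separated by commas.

T

Row B is eliminated: M beats it against every remaining column (Opt1: 9>0, Opt2: 7>4, Opt3: 5>0, Opt4: 3>1).
Column Opt1 is eliminated: Opt3 beats it against every remaining row (T: 8>4, M: 8>4).
The Column player's strategy Opt2 is strictly dominated by Opt3 (T: 8>0, M: 8>7) and is removed.
The Row player's strategy M is strictly dominated by T (Opt3: 9>5, Opt4: 7>3) and is removed.
The Column player's strategy Opt4 is strictly dominated by Opt3 (T: 8>2) and is removed.
Among the remaining strategies, none is strictly dominated by another pure strategy of the same player, so the elimination stops.
Surviving strategies — the Row player: {T}; the Column player: {Opt3}.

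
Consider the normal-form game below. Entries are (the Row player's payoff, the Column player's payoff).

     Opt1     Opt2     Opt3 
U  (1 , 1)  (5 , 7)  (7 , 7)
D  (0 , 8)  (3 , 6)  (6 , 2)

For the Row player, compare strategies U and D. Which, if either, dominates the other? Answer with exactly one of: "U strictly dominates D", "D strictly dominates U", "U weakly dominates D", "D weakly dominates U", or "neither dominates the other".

Compare U to D across each choice by the Column player: Opt1: 1>0, Opt2: 5>3, Opt3: 7>6.
Every comparison favours U, so U strictly dominates D.

U strictly dominates D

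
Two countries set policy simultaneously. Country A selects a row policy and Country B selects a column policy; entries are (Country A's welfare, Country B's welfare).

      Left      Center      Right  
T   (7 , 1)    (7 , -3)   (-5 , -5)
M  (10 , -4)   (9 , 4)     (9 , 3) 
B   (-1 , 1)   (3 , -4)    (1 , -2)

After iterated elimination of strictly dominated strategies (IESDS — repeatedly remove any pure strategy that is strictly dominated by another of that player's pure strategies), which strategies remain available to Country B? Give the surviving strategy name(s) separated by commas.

For Country A, M strictly dominates T on the remaining columns (Left: 10>7, Center: 9>7, Right: 9>-5); eliminate T.
Row B is eliminated: M beats it against every remaining column (Left: 10>-1, Center: 9>3, Right: 9>1).
Column Left is eliminated: Center beats it against every remaining row (M: 4>-4).
Country B's strategy Right is strictly dominated by Center (M: 4>3) and is removed.
Among the remaining strategies, none is strictly dominated by another pure strategy of the same player, so the elimination stops.
Surviving strategies — Country A: {M}; Country B: {Center}.

Center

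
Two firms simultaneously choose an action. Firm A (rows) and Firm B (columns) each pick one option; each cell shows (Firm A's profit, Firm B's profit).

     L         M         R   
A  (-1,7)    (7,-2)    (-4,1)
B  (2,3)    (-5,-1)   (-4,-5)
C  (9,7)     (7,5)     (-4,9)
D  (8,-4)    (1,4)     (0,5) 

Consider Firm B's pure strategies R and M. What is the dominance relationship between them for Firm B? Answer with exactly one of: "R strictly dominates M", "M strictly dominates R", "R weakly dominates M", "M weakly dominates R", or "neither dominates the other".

R's payoffs vs M's, by Firm A's action — A: 1>-2, B: -5<-1, C: 9>5, D: 5>4.
R does better at A, C, D but worse at B; neither strategy dominates the other.

neither dominates the other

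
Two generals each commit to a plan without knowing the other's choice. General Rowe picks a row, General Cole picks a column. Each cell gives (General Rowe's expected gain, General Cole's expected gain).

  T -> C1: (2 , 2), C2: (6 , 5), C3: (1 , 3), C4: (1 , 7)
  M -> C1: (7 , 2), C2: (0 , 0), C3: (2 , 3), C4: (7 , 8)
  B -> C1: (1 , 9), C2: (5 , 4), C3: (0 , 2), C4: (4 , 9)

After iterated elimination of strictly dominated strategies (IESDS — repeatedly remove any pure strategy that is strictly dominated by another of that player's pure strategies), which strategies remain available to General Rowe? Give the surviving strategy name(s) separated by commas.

M

For General Cole, C4 strictly dominates C2 on the remaining rows (T: 7>5, M: 8>0, B: 9>4); eliminate C2.
Row T is eliminated: M beats it against every remaining column (C1: 7>2, C3: 2>1, C4: 7>1).
For General Rowe, M strictly dominates B on the remaining columns (C1: 7>1, C3: 2>0, C4: 7>4); eliminate B.
For General Cole, C3 strictly dominates C1 on the remaining rows (M: 3>2); eliminate C1.
For General Cole, C4 strictly dominates C3 on the remaining rows (M: 8>3); eliminate C3.
Among the remaining strategies, none is strictly dominated by another pure strategy of the same player, so the elimination stops.
Surviving strategies — General Rowe: {M}; General Cole: {C4}.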